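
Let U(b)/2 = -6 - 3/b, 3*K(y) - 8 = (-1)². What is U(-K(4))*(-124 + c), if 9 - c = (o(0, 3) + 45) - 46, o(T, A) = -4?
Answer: 1100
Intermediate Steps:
K(y) = 3 (K(y) = 8/3 + (⅓)*(-1)² = 8/3 + (⅓)*1 = 8/3 + ⅓ = 3)
U(b) = -12 - 6/b (U(b) = 2*(-6 - 3/b) = -12 - 6/b)
c = 14 (c = 9 - ((-4 + 45) - 46) = 9 - (41 - 46) = 9 - 1*(-5) = 9 + 5 = 14)
U(-K(4))*(-124 + c) = (-12 - 6/((-1*3)))*(-124 + 14) = (-12 - 6/(-3))*(-110) = (-12 - 6*(-⅓))*(-110) = (-12 + 2)*(-110) = -10*(-110) = 1100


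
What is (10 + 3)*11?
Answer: 143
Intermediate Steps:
(10 + 3)*11 = 13*11 = 143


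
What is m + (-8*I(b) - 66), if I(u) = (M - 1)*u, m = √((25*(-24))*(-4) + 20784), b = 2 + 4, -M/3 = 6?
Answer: 846 + 12*√161 ≈ 998.26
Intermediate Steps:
M = -18 (M = -3*6 = -18)
b = 6
m = 12*√161 (m = √(-600*(-4) + 20784) = √(2400 + 20784) = √23184 = 12*√161 ≈ 152.26)
I(u) = -19*u (I(u) = (-18 - 1)*u = -19*u)
m + (-8*I(b) - 66) = 12*√161 + (-(-152)*6 - 66) = 12*√161 + (-8*(-114) - 66) = 12*√161 + (912 - 66) = 12*√161 + 846 = 846 + 12*√161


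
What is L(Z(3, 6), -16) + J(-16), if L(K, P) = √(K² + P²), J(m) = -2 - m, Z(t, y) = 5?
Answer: 14 + √281 ≈ 30.763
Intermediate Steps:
L(Z(3, 6), -16) + J(-16) = √(5² + (-16)²) + (-2 - 1*(-16)) = √(25 + 256) + (-2 + 16) = √281 + 14 = 14 + √281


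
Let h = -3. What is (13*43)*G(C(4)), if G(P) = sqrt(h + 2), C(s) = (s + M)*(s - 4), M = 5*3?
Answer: 559*I ≈ 559.0*I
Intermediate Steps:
M = 15
C(s) = (-4 + s)*(15 + s) (C(s) = (s + 15)*(s - 4) = (15 + s)*(-4 + s) = (-4 + s)*(15 + s))
G(P) = I (G(P) = sqrt(-3 + 2) = sqrt(-1) = I)
(13*43)*G(C(4)) = (13*43)*I = 559*I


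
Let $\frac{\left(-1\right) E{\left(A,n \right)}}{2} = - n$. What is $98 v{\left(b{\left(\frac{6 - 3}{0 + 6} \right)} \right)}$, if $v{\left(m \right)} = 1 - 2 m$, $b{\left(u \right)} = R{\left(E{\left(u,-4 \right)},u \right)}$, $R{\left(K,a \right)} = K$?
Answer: $1666$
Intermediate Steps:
$E{\left(A,n \right)} = 2 n$ ($E{\left(A,n \right)} = - 2 \left(- n\right) = 2 n$)
$b{\left(u \right)} = -8$ ($b{\left(u \right)} = 2 \left(-4\right) = -8$)
$98 v{\left(b{\left(\frac{6 - 3}{0 + 6} \right)} \right)} = 98 \left(1 - -16\right) = 98 \left(1 + 16\right) = 98 \cdot 17 = 1666$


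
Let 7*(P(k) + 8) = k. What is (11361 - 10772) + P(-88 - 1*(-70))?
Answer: 4049/7 ≈ 578.43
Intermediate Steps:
P(k) = -8 + k/7
(11361 - 10772) + P(-88 - 1*(-70)) = (11361 - 10772) + (-8 + (-88 - 1*(-70))/7) = 589 + (-8 + (-88 + 70)/7) = 589 + (-8 + (1/7)*(-18)) = 589 + (-8 - 18/7) = 589 - 74/7 = 4049/7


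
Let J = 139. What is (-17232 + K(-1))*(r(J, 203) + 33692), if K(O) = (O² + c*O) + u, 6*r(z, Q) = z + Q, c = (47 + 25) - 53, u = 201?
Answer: -575386701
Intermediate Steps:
c = 19 (c = 72 - 53 = 19)
r(z, Q) = Q/6 + z/6 (r(z, Q) = (z + Q)/6 = (Q + z)/6 = Q/6 + z/6)
K(O) = 201 + O² + 19*O (K(O) = (O² + 19*O) + 201 = 201 + O² + 19*O)
(-17232 + K(-1))*(r(J, 203) + 33692) = (-17232 + (201 + (-1)² + 19*(-1)))*(((⅙)*203 + (⅙)*139) + 33692) = (-17232 + (201 + 1 - 19))*((203/6 + 139/6) + 33692) = (-17232 + 183)*(57 + 33692) = -17049*33749 = -575386701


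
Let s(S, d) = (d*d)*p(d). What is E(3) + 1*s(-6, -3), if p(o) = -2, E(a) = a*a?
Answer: -9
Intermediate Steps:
E(a) = a²
s(S, d) = -2*d² (s(S, d) = (d*d)*(-2) = d²*(-2) = -2*d²)
E(3) + 1*s(-6, -3) = 3² + 1*(-2*(-3)²) = 9 + 1*(-2*9) = 9 + 1*(-18) = 9 - 18 = -9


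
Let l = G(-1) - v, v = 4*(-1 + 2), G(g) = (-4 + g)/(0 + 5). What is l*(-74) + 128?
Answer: 498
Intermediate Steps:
G(g) = -⅘ + g/5 (G(g) = (-4 + g)/5 = (-4 + g)*(⅕) = -⅘ + g/5)
v = 4 (v = 4*1 = 4)
l = -5 (l = (-⅘ + (⅕)*(-1)) - 1*4 = (-⅘ - ⅕) - 4 = -1 - 4 = -5)
l*(-74) + 128 = -5*(-74) + 128 = 370 + 128 = 498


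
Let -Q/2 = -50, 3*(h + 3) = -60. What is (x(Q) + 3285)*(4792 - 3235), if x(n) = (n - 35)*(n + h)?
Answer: 12907530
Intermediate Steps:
h = -23 (h = -3 + (⅓)*(-60) = -3 - 20 = -23)
Q = 100 (Q = -2*(-50) = 100)
x(n) = (-35 + n)*(-23 + n) (x(n) = (n - 35)*(n - 23) = (-35 + n)*(-23 + n))
(x(Q) + 3285)*(4792 - 3235) = ((805 + 100² - 58*100) + 3285)*(4792 - 3235) = ((805 + 10000 - 5800) + 3285)*1557 = (5005 + 3285)*1557 = 8290*1557 = 12907530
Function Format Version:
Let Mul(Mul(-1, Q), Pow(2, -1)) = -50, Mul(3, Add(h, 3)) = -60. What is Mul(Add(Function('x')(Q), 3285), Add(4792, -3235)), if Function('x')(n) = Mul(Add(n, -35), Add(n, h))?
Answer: 12907530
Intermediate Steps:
h = -23 (h = Add(-3, Mul(Rational(1, 3), -60)) = Add(-3, -20) = -23)
Q = 100 (Q = Mul(-2, -50) = 100)
Function('x')(n) = Mul(Add(-35, n), Add(-23, n)) (Function('x')(n) = Mul(Add(n, -35), Add(n, -23)) = Mul(Add(-35, n), Add(-23, n)))
Mul(Add(Function('x')(Q), 3285), Add(4792, -3235)) = Mul(Add(Add(805, Pow(100, 2), Mul(-58, 100)), 3285), Add(4792, -3235)) = Mul(Add(Add(805, 10000, -5800), 3285), 1557) = Mul(Add(5005, 3285), 1557) = Mul(8290, 1557) = 12907530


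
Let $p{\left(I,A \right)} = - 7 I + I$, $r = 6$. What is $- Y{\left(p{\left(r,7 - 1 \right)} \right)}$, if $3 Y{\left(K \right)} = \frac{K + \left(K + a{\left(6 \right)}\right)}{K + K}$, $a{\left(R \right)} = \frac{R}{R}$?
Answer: $- \frac{71}{216} \approx -0.3287$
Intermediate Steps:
$a{\left(R \right)} = 1$
$p{\left(I,A \right)} = - 6 I$
$Y{\left(K \right)} = \frac{1 + 2 K}{6 K}$ ($Y{\left(K \right)} = \frac{\left(K + \left(K + 1\right)\right) \frac{1}{K + K}}{3} = \frac{\left(K + \left(1 + K\right)\right) \frac{1}{2 K}}{3} = \frac{\left(1 + 2 K\right) \frac{1}{2 K}}{3} = \frac{\frac{1}{2} \frac{1}{K} \left(1 + 2 K\right)}{3} = \frac{1 + 2 K}{6 K}$)
$- Y{\left(p{\left(r,7 - 1 \right)} \right)} = - \frac{1 + 2 \left(\left(-6\right) 6\right)}{6 \left(\left(-6\right) 6\right)} = - \frac{1 + 2 \left(-36\right)}{6 \left(-36\right)} = - \frac{\left(-1\right) \left(1 - 72\right)}{6 \cdot 36} = - \frac{\left(-1\right) \left(-71\right)}{6 \cdot 36} = \left(-1\right) \frac{71}{216} = - \frac{71}{216}$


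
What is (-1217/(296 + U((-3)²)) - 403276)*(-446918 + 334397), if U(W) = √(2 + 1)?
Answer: 3975657281438820/87613 - 136938057*√3/87613 ≈ 4.5377e+10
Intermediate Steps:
U(W) = √3
(-1217/(296 + U((-3)²)) - 403276)*(-446918 + 334397) = (-1217/(296 + √3) - 403276)*(-446918 + 334397) = (-1217/(296 + √3) - 403276)*(-112521) = (-403276 - 1217/(296 + √3))*(-112521) = 45377018796 + 136938057/(296 + √3)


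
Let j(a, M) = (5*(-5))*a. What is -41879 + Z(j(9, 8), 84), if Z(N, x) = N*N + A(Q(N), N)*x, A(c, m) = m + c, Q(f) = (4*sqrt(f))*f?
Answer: -10154 - 1134000*I ≈ -10154.0 - 1.134e+6*I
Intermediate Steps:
Q(f) = 4*f**(3/2)
A(c, m) = c + m
j(a, M) = -25*a
Z(N, x) = N**2 + x*(N + 4*N**(3/2)) (Z(N, x) = N*N + (4*N**(3/2) + N)*x = N**2 + (N + 4*N**(3/2))*x = N**2 + x*(N + 4*N**(3/2)))
-41879 + Z(j(9, 8), 84) = -41879 + ((-25*9)**2 + 84*(-25*9 + 4*(-25*9)**(3/2))) = -41879 + ((-225)**2 + 84*(-225 + 4*(-225)**(3/2))) = -41879 + (50625 + 84*(-225 + 4*(-3375*I))) = -41879 + (50625 + 84*(-225 - 13500*I)) = -41879 + (50625 + (-18900 - 1134000*I)) = -41879 + (31725 - 1134000*I) = -10154 - 1134000*I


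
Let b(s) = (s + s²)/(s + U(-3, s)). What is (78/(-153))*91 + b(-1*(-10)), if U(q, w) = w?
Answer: -4171/102 ≈ -40.892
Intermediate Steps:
b(s) = (s + s²)/(2*s) (b(s) = (s + s²)/(s + s) = (s + s²)/((2*s)) = (s + s²)*(1/(2*s)) = (s + s²)/(2*s))
(78/(-153))*91 + b(-1*(-10)) = (78/(-153))*91 + (½ + (-1*(-10))/2) = (78*(-1/153))*91 + (½ + (½)*10) = -26/51*91 + (½ + 5) = -2366/51 + 11/2 = -4171/102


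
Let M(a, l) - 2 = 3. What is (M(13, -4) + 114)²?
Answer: 14161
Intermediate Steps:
M(a, l) = 5 (M(a, l) = 2 + 3 = 5)
(M(13, -4) + 114)² = (5 + 114)² = 119² = 14161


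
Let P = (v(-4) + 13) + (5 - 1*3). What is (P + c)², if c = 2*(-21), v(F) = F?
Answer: 961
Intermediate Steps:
P = 11 (P = (-4 + 13) + (5 - 1*3) = 9 + (5 - 3) = 9 + 2 = 11)
c = -42
(P + c)² = (11 - 42)² = (-31)² = 961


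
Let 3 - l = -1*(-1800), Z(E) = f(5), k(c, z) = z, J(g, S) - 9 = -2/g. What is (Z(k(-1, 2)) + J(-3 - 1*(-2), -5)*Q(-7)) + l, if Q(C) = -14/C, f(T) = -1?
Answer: -1776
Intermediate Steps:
J(g, S) = 9 - 2/g
Z(E) = -1
l = -1797 (l = 3 - (-1)*(-1800) = 3 - 1*1800 = 3 - 1800 = -1797)
(Z(k(-1, 2)) + J(-3 - 1*(-2), -5)*Q(-7)) + l = (-1 + (9 - 2/(-3 - 1*(-2)))*(-14/(-7))) - 1797 = (-1 + (9 - 2/(-3 + 2))*(-14*(-⅐))) - 1797 = (-1 + (9 - 2/(-1))*2) - 1797 = (-1 + (9 - 2*(-1))*2) - 1797 = (-1 + (9 + 2)*2) - 1797 = (-1 + 11*2) - 1797 = (-1 + 22) - 1797 = 21 - 1797 = -1776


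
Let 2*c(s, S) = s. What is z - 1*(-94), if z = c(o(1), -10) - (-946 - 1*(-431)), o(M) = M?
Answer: 1219/2 ≈ 609.50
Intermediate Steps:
c(s, S) = s/2
z = 1031/2 (z = (1/2)*1 - (-946 - 1*(-431)) = 1/2 - (-946 + 431) = 1/2 - 1*(-515) = 1/2 + 515 = 1031/2 ≈ 515.50)
z - 1*(-94) = 1031/2 - 1*(-94) = 1031/2 + 94 = 1219/2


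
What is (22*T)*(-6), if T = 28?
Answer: -3696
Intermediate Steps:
(22*T)*(-6) = (22*28)*(-6) = 616*(-6) = -3696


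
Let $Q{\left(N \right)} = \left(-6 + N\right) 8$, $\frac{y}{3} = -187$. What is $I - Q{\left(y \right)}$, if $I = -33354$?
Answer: $-28818$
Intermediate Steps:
$y = -561$ ($y = 3 \left(-187\right) = -561$)
$Q{\left(N \right)} = -48 + 8 N$
$I - Q{\left(y \right)} = -33354 - \left(-48 + 8 \left(-561\right)\right) = -33354 - \left(-48 - 4488\right) = -33354 - -4536 = -33354 + 4536 = -28818$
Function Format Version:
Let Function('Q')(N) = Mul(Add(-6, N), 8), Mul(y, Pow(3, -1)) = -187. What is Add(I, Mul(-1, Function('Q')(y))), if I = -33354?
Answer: -28818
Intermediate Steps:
y = -561 (y = Mul(3, -187) = -561)
Function('Q')(N) = Add(-48, Mul(8, N))
Add(I, Mul(-1, Function('Q')(y))) = Add(-33354, Mul(-1, Add(-48, Mul(8, -561)))) = Add(-33354, Mul(-1, Add(-48, -4488))) = Add(-33354, Mul(-1, -4536)) = Add(-33354, 4536) = -28818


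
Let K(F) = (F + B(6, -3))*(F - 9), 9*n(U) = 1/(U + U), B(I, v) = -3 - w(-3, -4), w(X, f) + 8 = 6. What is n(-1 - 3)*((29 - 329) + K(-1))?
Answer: 35/9 ≈ 3.8889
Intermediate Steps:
w(X, f) = -2 (w(X, f) = -8 + 6 = -2)
B(I, v) = -1 (B(I, v) = -3 - 1*(-2) = -3 + 2 = -1)
n(U) = 1/(18*U) (n(U) = 1/(9*(U + U)) = 1/(9*((2*U))) = (1/(2*U))/9 = 1/(18*U))
K(F) = (-1 + F)*(-9 + F) (K(F) = (F - 1)*(F - 9) = (-1 + F)*(-9 + F))
n(-1 - 3)*((29 - 329) + K(-1)) = (1/(18*(-1 - 3)))*((29 - 329) + (9 + (-1)² - 10*(-1))) = ((1/18)/(-4))*(-300 + (9 + 1 + 10)) = ((1/18)*(-¼))*(-300 + 20) = -1/72*(-280) = 35/9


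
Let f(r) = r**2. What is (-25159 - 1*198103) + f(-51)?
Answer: -220661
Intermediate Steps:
(-25159 - 1*198103) + f(-51) = (-25159 - 1*198103) + (-51)**2 = (-25159 - 198103) + 2601 = -223262 + 2601 = -220661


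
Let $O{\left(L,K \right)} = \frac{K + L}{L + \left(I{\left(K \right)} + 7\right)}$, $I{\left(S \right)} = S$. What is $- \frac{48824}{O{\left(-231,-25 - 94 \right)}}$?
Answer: $- \frac{1196188}{25} \approx -47848.0$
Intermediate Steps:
$O{\left(L,K \right)} = \frac{K + L}{7 + K + L}$ ($O{\left(L,K \right)} = \frac{K + L}{L + \left(K + 7\right)} = \frac{K + L}{L + \left(7 + K\right)} = \frac{K + L}{7 + K + L}$)
$- \frac{48824}{O{\left(-231,-25 - 94 \right)}} = - \frac{48824}{\frac{1}{7 - 119 - 231} \left(\left(-25 - 94\right) - 231\right)} = - \frac{48824}{\frac{1}{7 - 119 - 231} \left(-119 - 231\right)} = - \frac{48824}{\frac{1}{-343} \left(-350\right)} = - \frac{48824}{\left(- \frac{1}{343}\right) \left(-350\right)} = - \frac{48824}{\frac{50}{49}} = \left(-48824\right) \frac{49}{50} = - \frac{1196188}{25}$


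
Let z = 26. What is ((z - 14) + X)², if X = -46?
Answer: 1156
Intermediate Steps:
((z - 14) + X)² = ((26 - 14) - 46)² = (12 - 46)² = (-34)² = 1156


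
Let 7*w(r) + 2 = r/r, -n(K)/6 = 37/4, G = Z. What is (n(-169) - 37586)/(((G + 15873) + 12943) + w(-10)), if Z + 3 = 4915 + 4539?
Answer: -526981/535736 ≈ -0.98366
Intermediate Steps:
Z = 9451 (Z = -3 + (4915 + 4539) = -3 + 9454 = 9451)
G = 9451
n(K) = -111/2 (n(K) = -222/4 = -6*37/4 = -111/2)
w(r) = -⅐ (w(r) = -2/7 + (r/r)/7 = -2/7 + (⅐)*1 = -2/7 + ⅐ = -⅐)
(n(-169) - 37586)/(((G + 15873) + 12943) + w(-10)) = (-111/2 - 37586)/(((9451 + 15873) + 12943) - ⅐) = -75283/(2*((25324 + 12943) - ⅐)) = -75283/(2*(38267 - ⅐)) = -75283/(2*267868/7) = -75283/2*7/267868 = -526981/535736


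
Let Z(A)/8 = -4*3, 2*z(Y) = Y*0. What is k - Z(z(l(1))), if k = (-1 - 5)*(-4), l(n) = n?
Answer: 120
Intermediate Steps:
z(Y) = 0 (z(Y) = (Y*0)/2 = (1/2)*0 = 0)
k = 24 (k = -6*(-4) = 24)
Z(A) = -96 (Z(A) = 8*(-4*3) = 8*(-12) = -96)
k - Z(z(l(1))) = 24 - 1*(-96) = 24 + 96 = 120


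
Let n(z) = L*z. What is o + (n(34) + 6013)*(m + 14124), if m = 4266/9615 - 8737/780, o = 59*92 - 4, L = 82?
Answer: 955470013207/7692 ≈ 1.2422e+8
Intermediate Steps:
n(z) = 82*z
o = 5424 (o = 5428 - 4 = 5424)
m = -1075717/99996 (m = 4266*(1/9615) - 8737*1/780 = 1422/3205 - 8737/780 = -1075717/99996 ≈ -10.758)
o + (n(34) + 6013)*(m + 14124) = 5424 + (82*34 + 6013)*(-1075717/99996 + 14124) = 5424 + (2788 + 6013)*(1411267787/99996) = 5424 + 8801*(1411267787/99996) = 5424 + 955428291799/7692 = 955470013207/7692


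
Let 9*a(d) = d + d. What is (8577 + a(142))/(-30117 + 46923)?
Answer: 77477/151254 ≈ 0.51223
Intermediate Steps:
a(d) = 2*d/9 (a(d) = (d + d)/9 = (2*d)/9 = 2*d/9)
(8577 + a(142))/(-30117 + 46923) = (8577 + (2/9)*142)/(-30117 + 46923) = (8577 + 284/9)/16806 = (77477/9)*(1/16806) = 77477/151254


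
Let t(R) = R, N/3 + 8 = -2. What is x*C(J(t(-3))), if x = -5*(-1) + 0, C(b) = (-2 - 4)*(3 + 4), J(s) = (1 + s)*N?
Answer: -210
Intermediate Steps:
N = -30 (N = -24 + 3*(-2) = -24 - 6 = -30)
J(s) = -30 - 30*s (J(s) = (1 + s)*(-30) = -30 - 30*s)
C(b) = -42 (C(b) = -6*7 = -42)
x = 5 (x = 5 + 0 = 5)
x*C(J(t(-3))) = 5*(-42) = -210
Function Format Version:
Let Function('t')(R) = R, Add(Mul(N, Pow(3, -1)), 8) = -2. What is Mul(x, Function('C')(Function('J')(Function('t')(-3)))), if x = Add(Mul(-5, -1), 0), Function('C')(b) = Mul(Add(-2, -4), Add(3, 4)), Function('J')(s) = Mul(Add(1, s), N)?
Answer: -210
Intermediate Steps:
N = -30 (N = Add(-24, Mul(3, -2)) = Add(-24, -6) = -30)
Function('J')(s) = Add(-30, Mul(-30, s)) (Function('J')(s) = Mul(Add(1, s), -30) = Add(-30, Mul(-30, s)))
Function('C')(b) = -42 (Function('C')(b) = Mul(-6, 7) = -42)
x = 5 (x = Add(5, 0) = 5)
Mul(x, Function('C')(Function('J')(Function('t')(-3)))) = Mul(5, -42) = -210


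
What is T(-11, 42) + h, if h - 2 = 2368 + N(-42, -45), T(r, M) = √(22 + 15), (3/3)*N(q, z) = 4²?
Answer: 2386 + √37 ≈ 2392.1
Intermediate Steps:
N(q, z) = 16 (N(q, z) = 4² = 16)
T(r, M) = √37
h = 2386 (h = 2 + (2368 + 16) = 2 + 2384 = 2386)
T(-11, 42) + h = √37 + 2386 = 2386 + √37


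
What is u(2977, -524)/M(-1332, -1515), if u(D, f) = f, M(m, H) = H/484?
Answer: 253616/1515 ≈ 167.40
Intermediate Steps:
M(m, H) = H/484 (M(m, H) = H*(1/484) = H/484)
u(2977, -524)/M(-1332, -1515) = -524/((1/484)*(-1515)) = -524/(-1515/484) = -524*(-484/1515) = 253616/1515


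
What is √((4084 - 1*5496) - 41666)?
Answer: I*√43078 ≈ 207.55*I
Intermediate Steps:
√((4084 - 1*5496) - 41666) = √((4084 - 5496) - 41666) = √(-1412 - 41666) = √(-43078) = I*√43078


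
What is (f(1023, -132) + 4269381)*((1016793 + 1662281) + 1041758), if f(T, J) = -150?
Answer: 15885091320192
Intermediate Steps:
(f(1023, -132) + 4269381)*((1016793 + 1662281) + 1041758) = (-150 + 4269381)*((1016793 + 1662281) + 1041758) = 4269231*(2679074 + 1041758) = 4269231*3720832 = 15885091320192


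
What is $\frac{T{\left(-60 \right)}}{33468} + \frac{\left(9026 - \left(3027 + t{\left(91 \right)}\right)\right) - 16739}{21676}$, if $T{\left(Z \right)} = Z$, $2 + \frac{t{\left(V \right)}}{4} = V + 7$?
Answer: $- \frac{7783304}{15113591} \approx -0.51499$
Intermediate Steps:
$t{\left(V \right)} = 20 + 4 V$ ($t{\left(V \right)} = -8 + 4 \left(V + 7\right) = -8 + 4 \left(7 + V\right) = -8 + \left(28 + 4 V\right) = 20 + 4 V$)
$\frac{T{\left(-60 \right)}}{33468} + \frac{\left(9026 - \left(3027 + t{\left(91 \right)}\right)\right) - 16739}{21676} = - \frac{60}{33468} + \frac{\left(9026 - \left(3047 + 364\right)\right) - 16739}{21676} = \left(-60\right) \frac{1}{33468} + \left(\left(9026 - 3411\right) - 16739\right) \frac{1}{21676} = - \frac{5}{2789} + \left(\left(9026 - 3411\right) - 16739\right) \frac{1}{21676} = - \frac{5}{2789} + \left(5615 - 16739\right) \frac{1}{21676} = - \frac{5}{2789} - \frac{2781}{5419} = - \frac{7783304}{15113591}$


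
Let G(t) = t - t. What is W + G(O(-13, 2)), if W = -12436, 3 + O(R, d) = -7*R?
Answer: -12436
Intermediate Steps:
O(R, d) = -3 - 7*R
G(t) = 0
W + G(O(-13, 2)) = -12436 + 0 = -12436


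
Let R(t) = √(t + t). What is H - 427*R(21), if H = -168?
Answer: -168 - 427*√42 ≈ -2935.3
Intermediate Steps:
R(t) = √2*√t (R(t) = √(2*t) = √2*√t)
H - 427*R(21) = -168 - 427*√2*√21 = -168 - 427*√42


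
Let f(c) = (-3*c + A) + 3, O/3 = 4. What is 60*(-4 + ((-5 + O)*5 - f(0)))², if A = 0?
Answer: 47040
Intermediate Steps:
O = 12 (O = 3*4 = 12)
f(c) = 3 - 3*c (f(c) = (-3*c + 0) + 3 = -3*c + 3 = 3 - 3*c)
60*(-4 + ((-5 + O)*5 - f(0)))² = 60*(-4 + ((-5 + 12)*5 - (3 - 3*0)))² = 60*(-4 + (7*5 - (3 + 0)))² = 60*(-4 + (35 - 1*3))² = 60*(-4 + (35 - 3))² = 60*(-4 + 32)² = 60*28² = 60*784 = 47040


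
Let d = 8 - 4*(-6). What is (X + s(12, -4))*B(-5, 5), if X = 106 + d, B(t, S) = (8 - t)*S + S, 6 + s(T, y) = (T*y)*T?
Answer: -31080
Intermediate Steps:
s(T, y) = -6 + y*T² (s(T, y) = -6 + (T*y)*T = -6 + y*T²)
B(t, S) = S + S*(8 - t) (B(t, S) = S*(8 - t) + S = S + S*(8 - t))
d = 32 (d = 8 + 24 = 32)
X = 138 (X = 106 + 32 = 138)
(X + s(12, -4))*B(-5, 5) = (138 + (-6 - 4*12²))*(5*(9 - 1*(-5))) = (138 + (-6 - 4*144))*(5*(9 + 5)) = (138 + (-6 - 576))*(5*14) = (138 - 582)*70 = -444*70 = -31080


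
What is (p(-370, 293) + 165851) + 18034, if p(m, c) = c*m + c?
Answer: 75768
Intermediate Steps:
p(m, c) = c + c*m
(p(-370, 293) + 165851) + 18034 = (293*(1 - 370) + 165851) + 18034 = (293*(-369) + 165851) + 18034 = (-108117 + 165851) + 18034 = 57734 + 18034 = 75768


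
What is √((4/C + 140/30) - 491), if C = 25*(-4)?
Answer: I*√109434/15 ≈ 22.054*I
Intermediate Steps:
C = -100
√((4/C + 140/30) - 491) = √((4/(-100) + 140/30) - 491) = √((4*(-1/100) + 140*(1/30)) - 491) = √((-1/25 + 14/3) - 491) = √(347/75 - 491) = √(-36478/75) = I*√109434/15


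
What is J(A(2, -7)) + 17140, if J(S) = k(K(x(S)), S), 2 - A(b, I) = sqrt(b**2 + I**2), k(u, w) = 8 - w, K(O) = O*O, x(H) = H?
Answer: 17146 + sqrt(53) ≈ 17153.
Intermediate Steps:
K(O) = O**2
A(b, I) = 2 - sqrt(I**2 + b**2) (A(b, I) = 2 - sqrt(b**2 + I**2) = 2 - sqrt(I**2 + b**2))
J(S) = 8 - S
J(A(2, -7)) + 17140 = (8 - (2 - sqrt((-7)**2 + 2**2))) + 17140 = (8 - (2 - sqrt(49 + 4))) + 17140 = (8 - (2 - sqrt(53))) + 17140 = (8 + (-2 + sqrt(53))) + 17140 = (6 + sqrt(53)) + 17140 = 17146 + sqrt(53)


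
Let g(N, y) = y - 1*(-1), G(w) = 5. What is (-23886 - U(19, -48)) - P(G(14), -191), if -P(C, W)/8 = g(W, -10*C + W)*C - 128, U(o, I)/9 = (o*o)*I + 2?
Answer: 121424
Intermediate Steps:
g(N, y) = 1 + y (g(N, y) = y + 1 = 1 + y)
U(o, I) = 18 + 9*I*o**2 (U(o, I) = 9*((o*o)*I + 2) = 9*(o**2*I + 2) = 9*(I*o**2 + 2) = 9*(2 + I*o**2) = 18 + 9*I*o**2)
P(C, W) = 1024 - 8*C*(1 + W - 10*C) (P(C, W) = -8*((1 + (-10*C + W))*C - 128) = -8*((1 + (W - 10*C))*C - 128) = -8*((1 + W - 10*C)*C - 128) = -8*(C*(1 + W - 10*C) - 128) = -8*(-128 + C*(1 + W - 10*C)) = 1024 - 8*C*(1 + W - 10*C))
(-23886 - U(19, -48)) - P(G(14), -191) = (-23886 - (18 + 9*(-48)*19**2)) - (1024 - 8*5*(1 - 191 - 10*5)) = (-23886 - (18 + 9*(-48)*361)) - (1024 - 8*5*(1 - 191 - 50)) = (-23886 - (18 - 155952)) - (1024 - 8*5*(-240)) = (-23886 - 1*(-155934)) - (1024 + 9600) = (-23886 + 155934) - 1*10624 = 132048 - 10624 = 121424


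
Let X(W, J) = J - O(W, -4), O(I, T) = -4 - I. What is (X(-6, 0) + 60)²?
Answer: 3364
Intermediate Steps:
X(W, J) = 4 + J + W (X(W, J) = J - (-4 - W) = J + (4 + W) = 4 + J + W)
(X(-6, 0) + 60)² = ((4 + 0 - 6) + 60)² = (-2 + 60)² = 58² = 3364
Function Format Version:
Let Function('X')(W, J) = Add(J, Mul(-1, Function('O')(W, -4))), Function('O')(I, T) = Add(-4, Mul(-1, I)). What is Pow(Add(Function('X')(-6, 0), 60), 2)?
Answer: 3364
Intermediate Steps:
Function('X')(W, J) = Add(4, J, W) (Function('X')(W, J) = Add(J, Mul(-1, Add(-4, Mul(-1, W)))) = Add(J, Add(4, W)) = Add(4, J, W))
Pow(Add(Function('X')(-6, 0), 60), 2) = Pow(Add(Add(4, 0, -6), 60), 2) = Pow(Add(-2, 60), 2) = Pow(58, 2) = 3364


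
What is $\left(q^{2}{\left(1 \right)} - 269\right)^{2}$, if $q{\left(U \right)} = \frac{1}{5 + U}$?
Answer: $\frac{93760489}{1296} \approx 72346.0$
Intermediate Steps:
$\left(q^{2}{\left(1 \right)} - 269\right)^{2} = \left(\left(\frac{1}{5 + 1}\right)^{2} - 269\right)^{2} = \left(\left(\frac{1}{6}\right)^{2} - 269\right)^{2} = \left(\frac{1}{36} - 269\right)^{2} = \left(- \frac{9683}{36}\right)^{2} = \frac{93760489}{1296}$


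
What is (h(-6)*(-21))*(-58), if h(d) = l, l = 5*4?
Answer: 24360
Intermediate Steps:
l = 20
h(d) = 20
(h(-6)*(-21))*(-58) = (20*(-21))*(-58) = -420*(-58) = 24360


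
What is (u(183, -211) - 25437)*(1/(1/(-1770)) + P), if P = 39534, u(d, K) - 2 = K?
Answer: -968495544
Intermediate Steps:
u(d, K) = 2 + K
(u(183, -211) - 25437)*(1/(1/(-1770)) + P) = ((2 - 211) - 25437)*(1/(1/(-1770)) + 39534) = (-209 - 25437)*(1/(-1/1770) + 39534) = -25646*(-1770 + 39534) = -25646*37764 = -968495544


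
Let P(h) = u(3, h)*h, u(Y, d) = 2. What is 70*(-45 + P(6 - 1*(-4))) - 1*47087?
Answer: -48837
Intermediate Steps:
P(h) = 2*h
70*(-45 + P(6 - 1*(-4))) - 1*47087 = 70*(-45 + 2*(6 - 1*(-4))) - 1*47087 = 70*(-45 + 2*(6 + 4)) - 47087 = 70*(-45 + 2*10) - 47087 = 70*(-45 + 20) - 47087 = 70*(-25) - 47087 = -1750 - 47087 = -48837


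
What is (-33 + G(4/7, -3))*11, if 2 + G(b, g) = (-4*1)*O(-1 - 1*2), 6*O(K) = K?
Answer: -363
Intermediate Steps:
O(K) = K/6
G(b, g) = 0 (G(b, g) = -2 + (-4*1)*((-1 - 1*2)/6) = -2 - 2*(-1 - 2)/3 = -2 - 2*(-3)/3 = -2 - 4*(-1/2) = -2 + 2 = 0)
(-33 + G(4/7, -3))*11 = (-33 + 0)*11 = -33*11 = -363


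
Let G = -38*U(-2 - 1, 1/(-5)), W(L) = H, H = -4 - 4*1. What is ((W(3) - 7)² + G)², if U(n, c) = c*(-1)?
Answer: 1181569/25 ≈ 47263.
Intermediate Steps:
H = -8 (H = -4 - 4 = -8)
W(L) = -8
U(n, c) = -c
G = -38/5 (G = -(-38)/(-5) = -(-38)*(-1)/5 = -38*⅕ = -38/5 ≈ -7.6000)
((W(3) - 7)² + G)² = ((-8 - 7)² - 38/5)² = ((-15)² - 38/5)² = (225 - 38/5)² = (1087/5)² = 1181569/25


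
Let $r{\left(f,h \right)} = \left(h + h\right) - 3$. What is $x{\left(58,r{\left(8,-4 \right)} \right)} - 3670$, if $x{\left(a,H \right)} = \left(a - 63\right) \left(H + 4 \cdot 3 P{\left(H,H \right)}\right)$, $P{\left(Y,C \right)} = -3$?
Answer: $-3435$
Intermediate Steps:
$r{\left(f,h \right)} = -3 + 2 h$ ($r{\left(f,h \right)} = 2 h - 3 = -3 + 2 h$)
$x{\left(a,H \right)} = \left(-63 + a\right) \left(-36 + H\right)$ ($x{\left(a,H \right)} = \left(a - 63\right) \left(H + 4 \cdot 3 \left(-3\right)\right) = \left(-63 + a\right) \left(H + 12 \left(-3\right)\right) = \left(-63 + a\right) \left(H - 36\right) = \left(-63 + a\right) \left(-36 + H\right)$)
$x{\left(58,r{\left(8,-4 \right)} \right)} - 3670 = \left(2268 - 63 \left(-3 + 2 \left(-4\right)\right) - 2088 + \left(-3 + 2 \left(-4\right)\right) 58\right) - 3670 = \left(2268 - 63 \left(-3 - 8\right) - 2088 + \left(-3 - 8\right) 58\right) - 3670 = \left(2268 - -693 - 2088 - 638\right) - 3670 = \left(2268 + 693 - 2088 - 638\right) - 3670 = 235 - 3670 = -3435$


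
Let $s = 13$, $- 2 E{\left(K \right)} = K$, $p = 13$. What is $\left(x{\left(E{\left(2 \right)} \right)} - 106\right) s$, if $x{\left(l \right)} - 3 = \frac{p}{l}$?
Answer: $-1508$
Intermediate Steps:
$E{\left(K \right)} = - \frac{K}{2}$
$x{\left(l \right)} = 3 + \frac{13}{l}$
$\left(x{\left(E{\left(2 \right)} \right)} - 106\right) s = \left(\left(3 + \frac{13}{\left(- \frac{1}{2}\right) 2}\right) - 106\right) 13 = \left(\left(3 + \frac{13}{-1}\right) - 106\right) 13 = \left(\left(3 + 13 \left(-1\right)\right) - 106\right) 13 = \left(\left(3 - 13\right) - 106\right) 13 = \left(-10 - 106\right) 13 = \left(-116\right) 13 = -1508$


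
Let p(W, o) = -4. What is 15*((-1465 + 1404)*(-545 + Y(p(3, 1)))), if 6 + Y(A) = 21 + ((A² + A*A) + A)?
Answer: 459330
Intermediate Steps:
Y(A) = 15 + A + 2*A² (Y(A) = -6 + (21 + ((A² + A*A) + A)) = -6 + (21 + ((A² + A²) + A)) = -6 + (21 + (2*A² + A)) = -6 + (21 + (A + 2*A²)) = -6 + (21 + A + 2*A²) = 15 + A + 2*A²)
15*((-1465 + 1404)*(-545 + Y(p(3, 1)))) = 15*((-1465 + 1404)*(-545 + (15 - 4 + 2*(-4)²))) = 15*(-61*(-545 + (15 - 4 + 2*16))) = 15*(-61*(-545 + (15 - 4 + 32))) = 15*(-61*(-545 + 43)) = 15*(-61*(-502)) = 15*30622 = 459330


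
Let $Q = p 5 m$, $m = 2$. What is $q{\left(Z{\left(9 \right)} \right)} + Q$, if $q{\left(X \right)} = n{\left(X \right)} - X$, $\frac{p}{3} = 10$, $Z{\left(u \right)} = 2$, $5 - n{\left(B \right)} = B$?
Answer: $301$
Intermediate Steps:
$n{\left(B \right)} = 5 - B$
$p = 30$ ($p = 3 \cdot 10 = 30$)
$q{\left(X \right)} = 5 - 2 X$ ($q{\left(X \right)} = \left(5 - X\right) - X = 5 - 2 X$)
$Q = 300$ ($Q = 30 \cdot 5 \cdot 2 = 150 \cdot 2 = 300$)
$q{\left(Z{\left(9 \right)} \right)} + Q = \left(5 - 4\right) + 300 = 1 + 300 = 301$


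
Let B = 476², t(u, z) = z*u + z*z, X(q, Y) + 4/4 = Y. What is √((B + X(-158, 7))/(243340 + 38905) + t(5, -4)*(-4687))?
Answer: √1493571627625290/282245 ≈ 136.93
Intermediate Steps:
X(q, Y) = -1 + Y
t(u, z) = z² + u*z (t(u, z) = u*z + z² = z² + u*z)
B = 226576
√((B + X(-158, 7))/(243340 + 38905) + t(5, -4)*(-4687)) = √((226576 + (-1 + 7))/(243340 + 38905) - 4*(5 - 4)*(-4687)) = √((226576 + 6)/282245 - 4*1*(-4687)) = √(226582*(1/282245) - 4*(-4687)) = √(226582/282245 + 18748) = √(5291755842/282245) = √1493571627625290/282245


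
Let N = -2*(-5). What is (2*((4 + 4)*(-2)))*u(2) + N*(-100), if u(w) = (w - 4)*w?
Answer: -872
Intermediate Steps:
N = 10
u(w) = w*(-4 + w) (u(w) = (-4 + w)*w = w*(-4 + w))
(2*((4 + 4)*(-2)))*u(2) + N*(-100) = (2*((4 + 4)*(-2)))*(2*(-4 + 2)) + 10*(-100) = (2*(8*(-2)))*(2*(-2)) - 1000 = (2*(-16))*(-4) - 1000 = -32*(-4) - 1000 = 128 - 1000 = -872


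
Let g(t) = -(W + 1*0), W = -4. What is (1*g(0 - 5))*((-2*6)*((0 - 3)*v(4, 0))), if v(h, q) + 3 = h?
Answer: 144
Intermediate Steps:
v(h, q) = -3 + h
g(t) = 4 (g(t) = -(-4 + 1*0) = -(-4 + 0) = -1*(-4) = 4)
(1*g(0 - 5))*((-2*6)*((0 - 3)*v(4, 0))) = (1*4)*((-2*6)*((0 - 3)*(-3 + 4))) = 4*(-(-36)) = 4*(-12*(-3)) = 4*36 = 144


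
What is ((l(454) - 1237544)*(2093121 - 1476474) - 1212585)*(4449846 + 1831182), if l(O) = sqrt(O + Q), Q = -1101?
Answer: -4793234664052604484 + 3873177073116*I*sqrt(647) ≈ -4.7932e+18 + 9.8519e+13*I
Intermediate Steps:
l(O) = sqrt(-1101 + O) (l(O) = sqrt(O - 1101) = sqrt(-1101 + O))
((l(454) - 1237544)*(2093121 - 1476474) - 1212585)*(4449846 + 1831182) = ((sqrt(-1101 + 454) - 1237544)*(2093121 - 1476474) - 1212585)*(4449846 + 1831182) = ((sqrt(-647) - 1237544)*616647 - 1212585)*6281028 = ((I*sqrt(647) - 1237544)*616647 - 1212585)*6281028 = ((-1237544 + I*sqrt(647))*616647 - 1212585)*6281028 = ((-763127794968 + 616647*I*sqrt(647)) - 1212585)*6281028 = (-763129007553 + 616647*I*sqrt(647))*6281028 = -4793234664052604484 + 3873177073116*I*sqrt(647)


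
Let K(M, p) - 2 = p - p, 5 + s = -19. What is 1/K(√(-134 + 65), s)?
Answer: ½ ≈ 0.50000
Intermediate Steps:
s = -24 (s = -5 - 19 = -24)
K(M, p) = 2 (K(M, p) = 2 + (p - p) = 2 + 0 = 2)
1/K(√(-134 + 65), s) = 1/2 = ½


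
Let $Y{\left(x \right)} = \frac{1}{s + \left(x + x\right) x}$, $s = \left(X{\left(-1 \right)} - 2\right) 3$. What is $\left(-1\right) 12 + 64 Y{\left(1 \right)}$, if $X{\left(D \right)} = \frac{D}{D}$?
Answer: $-76$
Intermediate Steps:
$X{\left(D \right)} = 1$
$s = -3$ ($s = \left(1 - 2\right) 3 = \left(-1\right) 3 = -3$)
$Y{\left(x \right)} = \frac{1}{-3 + 2 x^{2}}$ ($Y{\left(x \right)} = \frac{1}{-3 + \left(x + x\right) x} = \frac{1}{-3 + 2 x x} = \frac{1}{-3 + 2 x^{2}}$)
$\left(-1\right) 12 + 64 Y{\left(1 \right)} = \left(-1\right) 12 + \frac{64}{-3 + 2 \cdot 1^{2}} = -12 + \frac{64}{-3 + 2 \cdot 1} = -12 + \frac{64}{-3 + 2} = -12 + \frac{64}{-1} = -12 + 64 \left(-1\right) = -12 - 64 = -76$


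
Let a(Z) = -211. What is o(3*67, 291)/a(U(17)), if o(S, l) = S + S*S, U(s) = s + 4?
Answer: -40602/211 ≈ -192.43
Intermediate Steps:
U(s) = 4 + s
o(S, l) = S + S**2
o(3*67, 291)/a(U(17)) = ((3*67)*(1 + 3*67))/(-211) = (201*(1 + 201))*(-1/211) = (201*202)*(-1/211) = 40602*(-1/211) = -40602/211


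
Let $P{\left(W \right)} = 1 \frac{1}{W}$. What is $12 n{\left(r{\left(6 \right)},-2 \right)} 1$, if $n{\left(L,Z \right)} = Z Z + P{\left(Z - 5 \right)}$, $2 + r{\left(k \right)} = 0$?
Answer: $\frac{324}{7} \approx 46.286$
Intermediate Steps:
$P{\left(W \right)} = \frac{1}{W}$
$r{\left(k \right)} = -2$ ($r{\left(k \right)} = -2 + 0 = -2$)
$n{\left(L,Z \right)} = Z^{2} + \frac{1}{-5 + Z}$ ($n{\left(L,Z \right)} = Z Z + \frac{1}{Z - 5} = Z^{2} + \frac{1}{Z - 5} = Z^{2} + \frac{1}{-5 + Z}$)
$12 n{\left(r{\left(6 \right)},-2 \right)} 1 = 12 \frac{1 + \left(-2\right)^{2} \left(-5 - 2\right)}{-5 - 2} \cdot 1 = 12 \frac{1 + 4 \left(-7\right)}{-7} \cdot 1 = 12 \left(- \frac{1 - 28}{7}\right) 1 = 12 \left(\left(- \frac{1}{7}\right) \left(-27\right)\right) 1 = 12 \cdot \frac{27}{7} \cdot 1 = \frac{324}{7} \cdot 1 = \frac{324}{7}$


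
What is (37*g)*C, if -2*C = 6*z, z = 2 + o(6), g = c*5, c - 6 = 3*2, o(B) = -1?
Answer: -6660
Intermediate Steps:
c = 12 (c = 6 + 3*2 = 6 + 6 = 12)
g = 60 (g = 12*5 = 60)
z = 1 (z = 2 - 1 = 1)
C = -3 ≈ -3.0000
(37*g)*C = (37*60)*(-3) = 2220*(-3) = -6660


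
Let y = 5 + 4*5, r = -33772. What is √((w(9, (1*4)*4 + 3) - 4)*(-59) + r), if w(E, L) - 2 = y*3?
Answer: 3*I*√4231 ≈ 195.14*I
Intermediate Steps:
y = 25 (y = 5 + 20 = 25)
w(E, L) = 77 (w(E, L) = 2 + 25*3 = 2 + 75 = 77)
√((w(9, (1*4)*4 + 3) - 4)*(-59) + r) = √((77 - 4)*(-59) - 33772) = √(73*(-59) - 33772) = √(-4307 - 33772) = √(-38079) = 3*I*√4231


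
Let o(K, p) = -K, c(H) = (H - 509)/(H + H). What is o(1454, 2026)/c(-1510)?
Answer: -4391080/2019 ≈ -2174.9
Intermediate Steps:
c(H) = (-509 + H)/(2*H) (c(H) = (-509 + H)/((2*H)) = (-509 + H)*(1/(2*H)) = (-509 + H)/(2*H))
o(1454, 2026)/c(-1510) = (-1*1454)/(((½)*(-509 - 1510)/(-1510))) = -1454/((½)*(-1/1510)*(-2019)) = -1454/2019/3020 = -1454*3020/2019 = -4391080/2019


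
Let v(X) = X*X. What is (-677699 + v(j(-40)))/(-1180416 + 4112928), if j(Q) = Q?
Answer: -676099/2932512 ≈ -0.23055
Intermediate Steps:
v(X) = X²
(-677699 + v(j(-40)))/(-1180416 + 4112928) = (-677699 + (-40)²)/(-1180416 + 4112928) = (-677699 + 1600)/2932512 = -676099*1/2932512 = -676099/2932512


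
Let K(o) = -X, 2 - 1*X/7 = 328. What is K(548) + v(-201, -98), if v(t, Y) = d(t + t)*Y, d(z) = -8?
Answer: 3066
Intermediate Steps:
v(t, Y) = -8*Y
X = -2282 (X = 14 - 7*328 = 14 - 2296 = -2282)
K(o) = 2282 (K(o) = -1*(-2282) = 2282)
K(548) + v(-201, -98) = 2282 - 8*(-98) = 2282 + 784 = 3066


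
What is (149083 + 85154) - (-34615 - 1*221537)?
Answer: 490389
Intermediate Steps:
(149083 + 85154) - (-34615 - 1*221537) = 234237 - (-34615 - 221537) = 234237 - 1*(-256152) = 234237 + 256152 = 490389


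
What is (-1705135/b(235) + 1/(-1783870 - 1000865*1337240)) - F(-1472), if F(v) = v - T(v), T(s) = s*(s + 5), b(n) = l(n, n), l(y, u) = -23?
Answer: 191427740336377330177/85648757722200 ≈ 2.2350e+6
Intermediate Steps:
b(n) = -23
T(s) = s*(5 + s)
F(v) = v - v*(5 + v)
(-1705135/b(235) + 1/(-1783870 - 1000865*1337240)) - F(-1472) = (-1705135/(-23) + 1/(-1783870 - 1000865*1337240)) - (-1472)*(-4 - 1*(-1472)) = (-1705135*(-1/23) + (1/1337240)/(-2784735)) - (-1472)*(-4 + 1472) = (1705135/23 - 1/2784735*1/1337240) - (-1472)*1468 = (1705135/23 - 1/3723859031400) - 1*(-2160896) = 6349682369506238977/85648757722200 + 2160896 = 191427740336377330177/85648757722200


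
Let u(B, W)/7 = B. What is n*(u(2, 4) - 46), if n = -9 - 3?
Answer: 384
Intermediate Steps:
u(B, W) = 7*B
n = -12
n*(u(2, 4) - 46) = -12*(7*2 - 46) = -12*(14 - 46) = -12*(-32) = 384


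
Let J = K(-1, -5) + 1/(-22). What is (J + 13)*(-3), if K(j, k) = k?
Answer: -525/22 ≈ -23.864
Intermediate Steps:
J = -111/22 (J = -5 + 1/(-22) = -5 + 1*(-1/22) = -5 - 1/22 = -111/22 ≈ -5.0455)
(J + 13)*(-3) = (-111/22 + 13)*(-3) = (175/22)*(-3) = -525/22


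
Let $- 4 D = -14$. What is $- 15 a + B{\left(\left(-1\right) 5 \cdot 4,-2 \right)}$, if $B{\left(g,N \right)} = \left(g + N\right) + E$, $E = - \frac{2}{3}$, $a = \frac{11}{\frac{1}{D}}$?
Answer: $- \frac{3601}{6} \approx -600.17$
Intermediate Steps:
$D = \frac{7}{2}$ ($D = \left(- \frac{1}{4}\right) \left(-14\right) = \frac{7}{2} \approx 3.5$)
$a = \frac{77}{2}$ ($a = \frac{11}{\frac{1}{\frac{7}{2}}} = \frac{11}{\frac{2}{7}} = 11 \cdot \frac{7}{2} = \frac{77}{2} \approx 38.5$)
$E = - \frac{2}{3}$ ($E = \left(-2\right) \frac{1}{3} = - \frac{2}{3} \approx -0.66667$)
$B{\left(g,N \right)} = - \frac{2}{3} + N + g$ ($B{\left(g,N \right)} = \left(g + N\right) - \frac{2}{3} = \left(N + g\right) - \frac{2}{3} = - \frac{2}{3} + N + g$)
$- 15 a + B{\left(\left(-1\right) 5 \cdot 4,-2 \right)} = \left(-15\right) \frac{77}{2} - \left(\frac{8}{3} - \left(-1\right) 5 \cdot 4\right) = - \frac{1155}{2} - \frac{68}{3} = - \frac{3601}{6}$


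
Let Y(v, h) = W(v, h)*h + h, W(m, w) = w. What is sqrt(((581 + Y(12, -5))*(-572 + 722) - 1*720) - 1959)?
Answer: 3*sqrt(9719) ≈ 295.75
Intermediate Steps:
Y(v, h) = h + h**2 (Y(v, h) = h*h + h = h**2 + h = h + h**2)
sqrt(((581 + Y(12, -5))*(-572 + 722) - 1*720) - 1959) = sqrt(((581 - 5*(1 - 5))*(-572 + 722) - 1*720) - 1959) = sqrt(((581 - 5*(-4))*150 - 720) - 1959) = sqrt(((581 + 20)*150 - 720) - 1959) = sqrt((601*150 - 720) - 1959) = sqrt((90150 - 720) - 1959) = sqrt(89430 - 1959) = sqrt(87471) = 3*sqrt(9719)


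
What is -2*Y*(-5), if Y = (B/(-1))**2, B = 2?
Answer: 40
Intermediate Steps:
Y = 4 (Y = (2/(-1))**2 = (2*(-1))**2 = (-2)**2 = 4)
-2*Y*(-5) = -2*4*(-5) = -8*(-5) = 40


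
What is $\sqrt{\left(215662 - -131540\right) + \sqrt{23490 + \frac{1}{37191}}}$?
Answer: $\frac{\sqrt{9800807292738 + 5313 \sqrt{663074992569}}}{5313} \approx 589.37$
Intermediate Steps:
$\sqrt{\left(215662 - -131540\right) + \sqrt{23490 + \frac{1}{37191}}} = \sqrt{\left(215662 + 131540\right) + \sqrt{23490 + \frac{1}{37191}}} = \sqrt{347202 + \sqrt{\frac{873616591}{37191}}} = \sqrt{347202 + \frac{\sqrt{663074992569}}{5313}}$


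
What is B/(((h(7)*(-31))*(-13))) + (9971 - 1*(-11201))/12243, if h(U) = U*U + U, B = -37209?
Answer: 3179987/39471432 ≈ 0.080564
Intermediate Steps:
h(U) = U + U² (h(U) = U² + U = U + U²)
B/(((h(7)*(-31))*(-13))) + (9971 - 1*(-11201))/12243 = -37209*1/(2821*(1 + 7)) + (9971 - 1*(-11201))/12243 = -37209/(((7*8)*(-31))*(-13)) + (9971 + 11201)*(1/12243) = -37209/((56*(-31))*(-13)) + 21172*(1/12243) = -37209/((-1736*(-13))) + 21172/12243 = -37209/22568 + 21172/12243 = 3179987/39471432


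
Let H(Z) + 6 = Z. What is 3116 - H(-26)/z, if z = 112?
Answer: 21814/7 ≈ 3116.3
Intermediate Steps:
H(Z) = -6 + Z
3116 - H(-26)/z = 3116 - (-6 - 26)/112 = 3116 - (-32)/112 = 3116 - 1*(-2/7) = 3116 + 2/7 = 21814/7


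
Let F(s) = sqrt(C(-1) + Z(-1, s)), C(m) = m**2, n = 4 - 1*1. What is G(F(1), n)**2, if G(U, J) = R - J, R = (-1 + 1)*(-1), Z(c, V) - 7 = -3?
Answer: 9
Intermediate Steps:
n = 3 (n = 4 - 1 = 3)
Z(c, V) = 4 (Z(c, V) = 7 - 3 = 4)
R = 0 (R = 0*(-1) = 0)
F(s) = sqrt(5) (F(s) = sqrt((-1)**2 + 4) = sqrt(1 + 4) = sqrt(5))
G(U, J) = -J (G(U, J) = 0 - J = -J)
G(F(1), n)**2 = (-1*3)**2 = (-3)**2 = 9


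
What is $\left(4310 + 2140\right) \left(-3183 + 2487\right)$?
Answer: $-4489200$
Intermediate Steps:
$\left(4310 + 2140\right) \left(-3183 + 2487\right) = 6450 \left(-696\right) = -4489200$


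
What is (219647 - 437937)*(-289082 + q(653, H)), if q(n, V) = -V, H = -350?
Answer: 63027308280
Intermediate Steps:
(219647 - 437937)*(-289082 + q(653, H)) = (219647 - 437937)*(-289082 - 1*(-350)) = -218290*(-289082 + 350) = -218290*(-288732) = 63027308280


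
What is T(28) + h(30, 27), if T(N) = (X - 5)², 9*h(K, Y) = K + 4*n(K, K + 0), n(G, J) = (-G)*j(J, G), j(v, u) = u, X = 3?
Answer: -1178/3 ≈ -392.67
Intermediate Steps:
n(G, J) = -G² (n(G, J) = (-G)*G = -G²)
h(K, Y) = -4*K²/9 + K/9 (h(K, Y) = (K + 4*(-K²))/9 = (K - 4*K²)/9 = -4*K²/9 + K/9)
T(N) = 4 (T(N) = (3 - 5)² = (-2)² = 4)
T(28) + h(30, 27) = 4 + (⅑)*30*(1 - 4*30) = 4 + (⅑)*30*(1 - 120) = 4 + (⅑)*30*(-119) = 4 - 1190/3 = -1178/3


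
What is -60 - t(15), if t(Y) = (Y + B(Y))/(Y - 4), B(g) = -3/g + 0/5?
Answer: -3374/55 ≈ -61.345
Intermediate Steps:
B(g) = -3/g (B(g) = -3/g + 0*(⅕) = -3/g + 0 = -3/g)
t(Y) = (Y - 3/Y)/(-4 + Y) (t(Y) = (Y - 3/Y)/(Y - 4) = (Y - 3/Y)/(-4 + Y))
-60 - t(15) = -60 - (-3 + 15²)/(15*(-4 + 15)) = -60 - (-3 + 225)/(15*11) = -60 - 222/(15*11) = -60 - 1*74/55 = -60 - 74/55 = -3374/55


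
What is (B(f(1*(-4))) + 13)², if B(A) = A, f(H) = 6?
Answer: 361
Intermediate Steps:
(B(f(1*(-4))) + 13)² = (6 + 13)² = 19² = 361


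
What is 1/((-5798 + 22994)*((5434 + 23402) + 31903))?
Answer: 1/1044467844 ≈ 9.5742e-10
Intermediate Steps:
1/((-5798 + 22994)*((5434 + 23402) + 31903)) = 1/(17196*(28836 + 31903)) = 1/(17196*60739) = 1/1044467844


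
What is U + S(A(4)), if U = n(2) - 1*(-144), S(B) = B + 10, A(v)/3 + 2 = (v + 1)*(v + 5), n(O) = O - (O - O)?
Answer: 285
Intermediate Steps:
n(O) = O (n(O) = O - 1*0 = O + 0 = O)
A(v) = -6 + 3*(1 + v)*(5 + v) (A(v) = -6 + 3*((v + 1)*(v + 5)) = -6 + 3*((1 + v)*(5 + v)) = -6 + 3*(1 + v)*(5 + v))
S(B) = 10 + B
U = 146 (U = 2 - 1*(-144) = 2 + 144 = 146)
U + S(A(4)) = 146 + (10 + (9 + 3*4² + 18*4)) = 146 + (10 + (9 + 3*16 + 72)) = 146 + (10 + (9 + 48 + 72)) = 146 + (10 + 129) = 146 + 139 = 285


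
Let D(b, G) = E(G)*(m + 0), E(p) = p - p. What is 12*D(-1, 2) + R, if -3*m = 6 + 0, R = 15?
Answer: 15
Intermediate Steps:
E(p) = 0
m = -2 (m = -(6 + 0)/3 = -⅓*6 = -2)
D(b, G) = 0 (D(b, G) = 0*(-2 + 0) = 0*(-2) = 0)
12*D(-1, 2) + R = 12*0 + 15 = 0 + 15 = 15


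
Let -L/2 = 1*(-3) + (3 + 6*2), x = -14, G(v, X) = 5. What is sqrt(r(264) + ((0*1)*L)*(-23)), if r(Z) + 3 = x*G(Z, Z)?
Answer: I*sqrt(73) ≈ 8.544*I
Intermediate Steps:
L = -24 (L = -2*(1*(-3) + (3 + 6*2)) = -2*(-3 + (3 + 12)) = -2*(-3 + 15) = -2*12 = -24)
r(Z) = -73 (r(Z) = -3 - 14*5 = -3 - 70 = -73)
sqrt(r(264) + ((0*1)*L)*(-23)) = sqrt(-73 + ((0*1)*(-24))*(-23)) = sqrt(-73 + (0*(-24))*(-23)) = sqrt(-73 + 0*(-23)) = sqrt(-73 + 0) = sqrt(-73) = I*sqrt(73)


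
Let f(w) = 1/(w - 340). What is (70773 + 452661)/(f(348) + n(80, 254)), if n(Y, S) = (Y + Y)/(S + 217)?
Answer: 1972299312/1751 ≈ 1.1264e+6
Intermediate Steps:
n(Y, S) = 2*Y/(217 + S) (n(Y, S) = (2*Y)/(217 + S) = 2*Y/(217 + S))
f(w) = 1/(-340 + w)
(70773 + 452661)/(f(348) + n(80, 254)) = (70773 + 452661)/(1/(-340 + 348) + 2*80/(217 + 254)) = 523434/(1/8 + 2*80/471) = 523434/(⅛ + 2*80*(1/471)) = 523434/(⅛ + 160/471) = 523434/(1751/3768) = 523434*(3768/1751) = 1972299312/1751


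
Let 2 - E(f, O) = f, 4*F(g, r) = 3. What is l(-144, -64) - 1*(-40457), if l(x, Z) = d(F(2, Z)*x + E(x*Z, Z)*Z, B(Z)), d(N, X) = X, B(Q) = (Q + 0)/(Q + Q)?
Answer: 80915/2 ≈ 40458.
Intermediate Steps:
F(g, r) = 3/4 (F(g, r) = (1/4)*3 = 3/4)
E(f, O) = 2 - f
B(Q) = 1/2 (B(Q) = Q/((2*Q)) = Q*(1/(2*Q)) = 1/2)
l(x, Z) = 1/2
l(-144, -64) - 1*(-40457) = 1/2 - 1*(-40457) = 1/2 + 40457 = 80915/2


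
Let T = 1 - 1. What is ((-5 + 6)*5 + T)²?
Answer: 25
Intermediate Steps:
T = 0
((-5 + 6)*5 + T)² = ((-5 + 6)*5 + 0)² = (1*5 + 0)² = (5 + 0)² = 5² = 25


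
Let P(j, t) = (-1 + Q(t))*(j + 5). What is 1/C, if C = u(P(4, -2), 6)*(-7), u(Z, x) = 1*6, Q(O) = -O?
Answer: -1/42 ≈ -0.023810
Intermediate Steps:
P(j, t) = (-1 - t)*(5 + j) (P(j, t) = (-1 - t)*(j + 5) = (-1 - t)*(5 + j))
u(Z, x) = 6
C = -42 (C = 6*(-7) = -42)
1/C = 1/(-42) = -1/42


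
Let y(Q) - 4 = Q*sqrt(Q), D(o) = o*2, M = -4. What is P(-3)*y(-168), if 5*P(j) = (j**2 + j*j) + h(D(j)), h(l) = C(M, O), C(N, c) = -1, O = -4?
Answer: 68/5 - 5712*I*sqrt(42)/5 ≈ 13.6 - 7403.6*I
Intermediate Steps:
D(o) = 2*o
h(l) = -1
P(j) = -1/5 + 2*j**2/5 (P(j) = ((j**2 + j*j) - 1)/5 = ((j**2 + j**2) - 1)/5 = (2*j**2 - 1)/5 = (-1 + 2*j**2)/5 = -1/5 + 2*j**2/5)
y(Q) = 4 + Q**(3/2) (y(Q) = 4 + Q*sqrt(Q) = 4 + Q**(3/2))
P(-3)*y(-168) = (-1/5 + (2/5)*(-3)**2)*(4 + (-168)**(3/2)) = (-1/5 + (2/5)*9)*(4 - 336*I*sqrt(42)) = (-1/5 + 18/5)*(4 - 336*I*sqrt(42)) = 17*(4 - 336*I*sqrt(42))/5 = 68/5 - 5712*I*sqrt(42)/5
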